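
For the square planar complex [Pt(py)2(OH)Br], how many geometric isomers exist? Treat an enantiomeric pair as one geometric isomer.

A square has two trans pairs of vertices; adjacent vertices are cis.
There are 2 geometric isomers: py cis; py trans.

2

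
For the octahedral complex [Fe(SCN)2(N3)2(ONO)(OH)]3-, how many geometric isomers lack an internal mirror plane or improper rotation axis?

2

The six octahedral sites form three mutually perpendicular trans pairs.
The distinct arrangements are (6 in all): SCN trans, N3 trans; SCN cis, N3 trans; SCN trans, N3 cis; SCN cis, N3 cis (3 arrangements, 2 chiral).
Of these, 2 lack any improper symmetry element and so occur as enantiomeric pairs, giving 6 + 2 = 8 stereoisomers in total.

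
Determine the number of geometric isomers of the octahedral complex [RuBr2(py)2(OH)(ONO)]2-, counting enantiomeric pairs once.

6

In an octahedral complex each vertex has one trans partner and four cis neighbours.
Working through the distinct placements yields 6 geometric isomers: Br trans, py trans; Br trans, py cis; Br cis, py trans; Br cis, py cis (3 arrangements, 2 chiral).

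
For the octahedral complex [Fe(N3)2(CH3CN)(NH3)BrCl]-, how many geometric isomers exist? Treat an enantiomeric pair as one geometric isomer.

Systematic enumeration (placing each ligand type in turn and discarding arrangements equivalent by rotation or reflection) gives 9 geometric isomers.

9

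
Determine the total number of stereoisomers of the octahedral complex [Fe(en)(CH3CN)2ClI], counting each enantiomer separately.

In an octahedral complex each vertex has one trans partner and four cis neighbours.
Each en is bidentate and must span two cis positions.
There are 4 geometric isomers: CH3CN trans; CH3CN cis (3 arrangements, 2 chiral).
Of these, 2 lack any improper symmetry element and so occur as enantiomeric pairs, giving 4 + 2 = 6 stereoisomers in total.

6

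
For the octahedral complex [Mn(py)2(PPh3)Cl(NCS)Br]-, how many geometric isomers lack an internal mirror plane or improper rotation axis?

Systematic enumeration (placing each ligand type in turn and discarding arrangements equivalent by rotation or reflection) gives 9 geometric isomers.
Of these, 6 lack any improper symmetry element and so occur as enantiomeric pairs, giving 9 + 6 = 15 stereoisomers in total.

6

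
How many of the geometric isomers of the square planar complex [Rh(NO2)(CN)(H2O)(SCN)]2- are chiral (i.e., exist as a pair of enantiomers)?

0

A square has two trans pairs of vertices; adjacent vertices are cis.
Systematic placement gives 3 geometric isomers: (CN/NO2 trans, H2O/SCN trans); (CN/SCN trans, H2O/NO2 trans); (CN/H2O trans, NO2/SCN trans).
Each arrangement has an internal mirror plane or centre of symmetry, so none is chiral.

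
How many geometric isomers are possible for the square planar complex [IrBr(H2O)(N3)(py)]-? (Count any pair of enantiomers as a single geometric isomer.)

3

In a square planar complex each vertex has one trans partner and two cis neighbours.
Working through the distinct placements yields 3 geometric isomers: (Br/N3 trans, H2O/py trans); (Br/py trans, H2O/N3 trans); (Br/H2O trans, N3/py trans).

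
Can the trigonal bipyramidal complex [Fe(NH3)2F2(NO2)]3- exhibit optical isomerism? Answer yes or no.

yes

In a trigonal bipyramid the two axial positions differ from the three equatorial ones.
Placing the ligands in turn and identifying arrangements related by rotation or reflection leaves 5 distinct geometric isomers.
One of these lacks any improper symmetry element and so occurs as an enantiomeric pair, giving 5 + 1 = 6 stereoisomers in total.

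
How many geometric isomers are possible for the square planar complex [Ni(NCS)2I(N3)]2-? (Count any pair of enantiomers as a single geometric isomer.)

2

A square has two trans pairs of vertices; adjacent vertices are cis.
Systematic placement gives 2 geometric isomers: NCS cis; NCS trans.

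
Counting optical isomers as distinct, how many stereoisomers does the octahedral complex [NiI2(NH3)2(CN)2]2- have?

6

The six octahedral sites form three mutually perpendicular trans pairs.
There are 5 geometric isomers: I trans, NH3 trans, CN trans; I cis, NH3 cis, CN trans; I cis, NH3 trans, CN cis; I cis, NH3 cis, CN cis (chiral); I trans, NH3 cis, CN cis.
One of these lacks any improper symmetry element and so occurs as an enantiomeric pair, giving 5 + 1 = 6 stereoisomers in total.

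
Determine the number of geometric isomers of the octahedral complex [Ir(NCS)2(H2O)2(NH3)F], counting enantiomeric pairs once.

In an octahedral complex each vertex has one trans partner and four cis neighbours.
Systematic placement gives 6 geometric isomers: NCS cis, H2O cis (3 arrangements, 2 chiral); NCS trans, H2O cis; NCS cis, H2O trans; NCS trans, H2O trans.

6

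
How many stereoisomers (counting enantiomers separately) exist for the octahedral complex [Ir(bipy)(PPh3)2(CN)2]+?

The six octahedral sites form three mutually perpendicular trans pairs.
Each bipy is bidentate and must span two cis positions.
Working through the distinct placements yields 3 geometric isomers: PPh3 cis, CN trans; PPh3 cis, CN cis (chiral); PPh3 trans, CN cis.
One of these lacks any improper symmetry element and so occurs as an enantiomeric pair, giving 3 + 1 = 4 stereoisomers in total.

4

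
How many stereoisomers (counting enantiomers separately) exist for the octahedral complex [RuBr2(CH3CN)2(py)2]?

6

The six octahedral sites form three mutually perpendicular trans pairs.
The distinct arrangements are (5 in all): Br trans, CH3CN trans, py trans; Br trans, CH3CN cis, py cis; Br cis, CH3CN cis, py trans; Br cis, CH3CN cis, py cis (chiral); Br cis, CH3CN trans, py cis.
One of these lacks any improper symmetry element and so occurs as an enantiomeric pair, giving 5 + 1 = 6 stereoisomers in total.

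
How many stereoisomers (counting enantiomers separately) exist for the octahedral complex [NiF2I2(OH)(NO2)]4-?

8

The six octahedral sites form three mutually perpendicular trans pairs.
Working through the distinct placements yields 6 geometric isomers: F trans, I trans; F trans, I cis; F cis, I cis (3 arrangements, 2 chiral); F cis, I trans.
Of these, 2 lack any improper symmetry element and so occur as enantiomeric pairs, giving 6 + 2 = 8 stereoisomers in total.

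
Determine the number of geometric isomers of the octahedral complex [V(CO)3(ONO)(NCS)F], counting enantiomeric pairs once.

An octahedron has six vertices in three trans pairs; every non-trans pair is cis.
There are 4 geometric isomers: CO mer (3 arrangements); CO fac (chiral).

4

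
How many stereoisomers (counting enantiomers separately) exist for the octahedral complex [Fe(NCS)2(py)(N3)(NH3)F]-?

An octahedron has six vertices in three trans pairs; every non-trans pair is cis.
Placing the ligands in turn and identifying arrangements related by rotation or reflection leaves 9 distinct geometric isomers.
Of these, 6 lack any improper symmetry element and so occur as enantiomeric pairs, giving 9 + 6 = 15 stereoisomers in total.

15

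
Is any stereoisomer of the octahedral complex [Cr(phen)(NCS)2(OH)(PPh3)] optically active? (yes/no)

yes

Each phen is bidentate and must span two cis positions.
There are 4 geometric isomers: NCS trans; NCS cis (3 arrangements, 2 chiral).
Of these, 2 lack any improper symmetry element and so occur as enantiomeric pairs, giving 4 + 2 = 6 stereoisomers in total.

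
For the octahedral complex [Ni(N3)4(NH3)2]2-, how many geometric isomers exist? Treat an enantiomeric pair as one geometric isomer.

Systematic placement gives 2 geometric isomers: NH3 trans; NH3 cis.

2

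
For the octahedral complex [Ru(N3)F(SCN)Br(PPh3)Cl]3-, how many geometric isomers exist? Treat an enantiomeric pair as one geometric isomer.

15

An octahedron has six vertices in three trans pairs; every non-trans pair is cis.
Placing the ligands in turn and identifying arrangements related by rotation or reflection leaves 15 distinct geometric isomers.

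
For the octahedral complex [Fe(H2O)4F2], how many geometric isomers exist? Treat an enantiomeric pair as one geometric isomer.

2

An octahedron has six vertices in three trans pairs; every non-trans pair is cis.
There are 2 geometric isomers: F trans; F cis.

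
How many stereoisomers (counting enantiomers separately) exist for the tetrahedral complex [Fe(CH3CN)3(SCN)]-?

1

All four vertices of a tetrahedron are equivalent and mutually adjacent, so cis/trans isomerism cannot arise.
Only one geometric arrangement is possible.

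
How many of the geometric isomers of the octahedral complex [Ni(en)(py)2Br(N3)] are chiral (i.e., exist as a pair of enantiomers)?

An octahedron has six vertices in three trans pairs; every non-trans pair is cis.
Each en is bidentate and must span two cis positions.
The distinct arrangements are (4 in all): py cis (3 arrangements, 2 chiral); py trans.
Of these, 2 lack any improper symmetry element and so occur as enantiomeric pairs, giving 4 + 2 = 6 stereoisomers in total.

2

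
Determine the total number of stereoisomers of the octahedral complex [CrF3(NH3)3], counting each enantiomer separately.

The distinct arrangements are (2 in all): F mer; F fac.
Each arrangement has an internal mirror plane or centre of symmetry, so none is chiral.

2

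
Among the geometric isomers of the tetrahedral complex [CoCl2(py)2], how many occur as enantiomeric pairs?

0

All four vertices of a tetrahedron are equivalent and mutually adjacent, so cis/trans isomerism cannot arise.
Only one geometric arrangement is possible.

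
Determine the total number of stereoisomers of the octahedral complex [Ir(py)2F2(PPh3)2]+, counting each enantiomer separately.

In an octahedral complex each vertex has one trans partner and four cis neighbours.
Systematic placement gives 5 geometric isomers: py trans, F trans, PPh3 trans; py cis, F trans, PPh3 cis; py trans, F cis, PPh3 cis; py cis, F cis, PPh3 cis (chiral); py cis, F cis, PPh3 trans.
One of these lacks any improper symmetry element and so occurs as an enantiomeric pair, giving 5 + 1 = 6 stereoisomers in total.

6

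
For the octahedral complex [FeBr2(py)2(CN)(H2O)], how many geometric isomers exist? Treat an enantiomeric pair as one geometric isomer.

6

An octahedron has six vertices in three trans pairs; every non-trans pair is cis.
The distinct arrangements are (6 in all): Br trans, py trans; Br trans, py cis; Br cis, py trans; Br cis, py cis (3 arrangements, 2 chiral).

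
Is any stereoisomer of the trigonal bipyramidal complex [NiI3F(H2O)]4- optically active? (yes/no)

In a trigonal bipyramid the two axial positions differ from the three equatorial ones.
Working through the distinct placements yields 4 geometric isomers: F axial, H2O axial; F axial, H2O equatorial; F equatorial, H2O axial; F equatorial, H2O equatorial.
Each arrangement has an internal mirror plane or centre of symmetry, so none is chiral.

no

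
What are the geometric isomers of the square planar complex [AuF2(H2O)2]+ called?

cis and trans

In a square planar complex each vertex has one trans partner and two cis neighbours.
There are 2 geometric isomers: F cis; F trans.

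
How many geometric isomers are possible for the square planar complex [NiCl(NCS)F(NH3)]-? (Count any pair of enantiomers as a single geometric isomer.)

A square has two trans pairs of vertices; adjacent vertices are cis.
The distinct arrangements are (3 in all): (Cl/NCS trans, F/NH3 trans); (Cl/NH3 trans, F/NCS trans); (Cl/F trans, NCS/NH3 trans).

3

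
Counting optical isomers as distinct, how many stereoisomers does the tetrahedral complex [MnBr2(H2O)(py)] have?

1

All four vertices of a tetrahedron are equivalent and mutually adjacent, so cis/trans isomerism cannot arise.
Only one geometric arrangement is possible.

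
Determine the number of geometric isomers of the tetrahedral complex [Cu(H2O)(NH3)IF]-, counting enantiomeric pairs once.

In a tetrahedral complex all four positions are equivalent and every pair of ligands is adjacent — there is no cis/trans distinction.
Only one geometric arrangement is possible; it has no improper symmetry element, so it exists as a pair of enantiomers (2 stereoisomers).

1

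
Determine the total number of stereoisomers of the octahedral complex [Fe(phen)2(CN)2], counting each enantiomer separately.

Each phen is bidentate and must span two cis positions.
Systematic placement gives 2 geometric isomers: CN trans; CN cis (chiral).
One of these lacks any improper symmetry element and so occurs as an enantiomeric pair, giving 2 + 1 = 3 stereoisomers in total.

3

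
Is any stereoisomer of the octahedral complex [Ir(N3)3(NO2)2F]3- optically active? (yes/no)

An octahedron has six vertices in three trans pairs; every non-trans pair is cis.
Systematic placement gives 3 geometric isomers: N3 mer, NO2 trans; N3 fac, NO2 cis; N3 mer, NO2 cis.
Each arrangement has an internal mirror plane or centre of symmetry, so none is chiral.

no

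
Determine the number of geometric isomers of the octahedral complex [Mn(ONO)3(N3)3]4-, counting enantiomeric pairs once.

2

The six octahedral sites form three mutually perpendicular trans pairs.
Working through the distinct placements yields 2 geometric isomers: ONO mer; ONO fac.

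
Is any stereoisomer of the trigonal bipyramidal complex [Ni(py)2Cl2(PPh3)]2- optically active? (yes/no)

yes

In a trigonal bipyramid the two axial positions differ from the three equatorial ones.
Systematic enumeration (placing each ligand type in turn and discarding arrangements equivalent by rotation or reflection) gives 5 geometric isomers.
One of these lacks any improper symmetry element and so occurs as an enantiomeric pair, giving 5 + 1 = 6 stereoisomers in total.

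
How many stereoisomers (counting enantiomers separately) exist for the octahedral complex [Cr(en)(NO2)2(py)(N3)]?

In an octahedral complex each vertex has one trans partner and four cis neighbours.
Each en is bidentate and must span two cis positions.
Working through the distinct placements yields 4 geometric isomers: NO2 cis (3 arrangements, 2 chiral); NO2 trans.
Of these, 2 lack any improper symmetry element and so occur as enantiomeric pairs, giving 4 + 2 = 6 stereoisomers in total.

6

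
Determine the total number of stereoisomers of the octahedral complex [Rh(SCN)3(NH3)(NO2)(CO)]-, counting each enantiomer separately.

5

In an octahedral complex each vertex has one trans partner and four cis neighbours.
Working through the distinct placements yields 4 geometric isomers: SCN mer (3 arrangements); SCN fac (chiral).
One of these lacks any improper symmetry element and so occurs as an enantiomeric pair, giving 4 + 1 = 5 stereoisomers in total.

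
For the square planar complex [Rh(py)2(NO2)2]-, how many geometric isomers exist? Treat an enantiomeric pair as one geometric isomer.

Working through the distinct placements yields 2 geometric isomers: py cis; py trans.

2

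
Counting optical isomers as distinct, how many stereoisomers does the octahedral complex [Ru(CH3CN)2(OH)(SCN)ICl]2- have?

15

In an octahedral complex each vertex has one trans partner and four cis neighbours.
Systematic enumeration (placing each ligand type in turn and discarding arrangements equivalent by rotation or reflection) gives 9 geometric isomers.
Of these, 6 lack any improper symmetry element and so occur as enantiomeric pairs, giving 9 + 6 = 15 stereoisomers in total.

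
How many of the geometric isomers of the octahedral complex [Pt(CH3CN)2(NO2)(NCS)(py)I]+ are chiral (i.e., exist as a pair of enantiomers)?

6

Systematic enumeration (placing each ligand type in turn and discarding arrangements equivalent by rotation or reflection) gives 9 geometric isomers.
Of these, 6 lack any improper symmetry element and so occur as enantiomeric pairs, giving 9 + 6 = 15 stereoisomers in total.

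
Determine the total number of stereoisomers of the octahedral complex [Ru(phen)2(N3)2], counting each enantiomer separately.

In an octahedral complex each vertex has one trans partner and four cis neighbours.
Each phen is bidentate and must span two cis positions.
There are 2 geometric isomers: N3 trans; N3 cis (chiral).
One of these lacks any improper symmetry element and so occurs as an enantiomeric pair, giving 2 + 1 = 3 stereoisomers in total.

3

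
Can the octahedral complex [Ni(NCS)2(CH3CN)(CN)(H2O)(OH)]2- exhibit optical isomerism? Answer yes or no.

The six octahedral sites form three mutually perpendicular trans pairs.
Systematic enumeration (placing each ligand type in turn and discarding arrangements equivalent by rotation or reflection) gives 9 geometric isomers.
Of these, 6 lack any improper symmetry element and so occur as enantiomeric pairs, giving 9 + 6 = 15 stereoisomers in total.

yes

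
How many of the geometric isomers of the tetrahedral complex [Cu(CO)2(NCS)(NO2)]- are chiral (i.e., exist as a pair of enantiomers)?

All four vertices of a tetrahedron are equivalent and mutually adjacent, so cis/trans isomerism cannot arise.
Only one geometric arrangement is possible.

0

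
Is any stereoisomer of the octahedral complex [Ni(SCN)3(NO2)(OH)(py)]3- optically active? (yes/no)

yes

An octahedron has six vertices in three trans pairs; every non-trans pair is cis.
Working through the distinct placements yields 4 geometric isomers: SCN mer (3 arrangements); SCN fac (chiral).
One of these lacks any improper symmetry element and so occurs as an enantiomeric pair, giving 4 + 1 = 5 stereoisomers in total.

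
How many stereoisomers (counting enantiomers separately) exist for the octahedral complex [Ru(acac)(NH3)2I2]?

4

The six octahedral sites form three mutually perpendicular trans pairs.
Each acac is bidentate and must span two cis positions.
There are 3 geometric isomers: NH3 cis, I trans; NH3 cis, I cis (chiral); NH3 trans, I cis.
One of these lacks any improper symmetry element and so occurs as an enantiomeric pair, giving 3 + 1 = 4 stereoisomers in total.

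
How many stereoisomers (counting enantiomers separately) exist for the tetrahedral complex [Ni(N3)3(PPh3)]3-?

All four vertices of a tetrahedron are equivalent and mutually adjacent, so cis/trans isomerism cannot arise.
Only one geometric arrangement is possible.

1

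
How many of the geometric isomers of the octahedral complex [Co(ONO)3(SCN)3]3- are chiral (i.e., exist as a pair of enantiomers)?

The six octahedral sites form three mutually perpendicular trans pairs.
There are 2 geometric isomers: ONO mer; ONO fac.
Each arrangement has an internal mirror plane or centre of symmetry, so none is chiral.

0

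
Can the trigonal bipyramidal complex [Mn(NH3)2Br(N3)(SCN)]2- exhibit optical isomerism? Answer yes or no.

Placing the ligands in turn and identifying arrangements related by rotation or reflection leaves 7 distinct geometric isomers.
Of these, 3 lack any improper symmetry element and so occur as enantiomeric pairs, giving 7 + 3 = 10 stereoisomers in total.

yes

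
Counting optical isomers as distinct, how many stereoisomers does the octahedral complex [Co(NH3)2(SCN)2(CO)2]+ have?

The six octahedral sites form three mutually perpendicular trans pairs.
There are 5 geometric isomers: NH3 trans, SCN trans, CO trans; NH3 cis, SCN cis, CO trans; NH3 cis, SCN trans, CO cis; NH3 cis, SCN cis, CO cis (chiral); NH3 trans, SCN cis, CO cis.
One of these lacks any improper symmetry element and so occurs as an enantiomeric pair, giving 5 + 1 = 6 stereoisomers in total.

6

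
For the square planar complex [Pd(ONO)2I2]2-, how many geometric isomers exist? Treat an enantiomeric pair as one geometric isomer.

2

A square has two trans pairs of vertices; adjacent vertices are cis.
The distinct arrangements are (2 in all): ONO cis; ONO trans.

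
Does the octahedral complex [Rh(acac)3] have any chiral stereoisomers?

The six octahedral sites form three mutually perpendicular trans pairs.
Each acac is bidentate and must span two cis positions.
Only one geometric arrangement is possible; it has no improper symmetry element, so it exists as a pair of enantiomers (2 stereoisomers).

yes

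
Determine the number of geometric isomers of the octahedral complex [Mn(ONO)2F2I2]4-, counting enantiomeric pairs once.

5

An octahedron has six vertices in three trans pairs; every non-trans pair is cis.
The distinct arrangements are (5 in all): ONO trans, F trans, I trans; ONO cis, F trans, I cis; ONO trans, F cis, I cis; ONO cis, F cis, I cis (chiral); ONO cis, F cis, I trans.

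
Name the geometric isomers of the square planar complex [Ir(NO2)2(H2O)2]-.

There are 2 geometric isomers: NO2 cis; NO2 trans.

cis and trans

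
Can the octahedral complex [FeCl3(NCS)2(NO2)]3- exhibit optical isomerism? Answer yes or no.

no

The six octahedral sites form three mutually perpendicular trans pairs.
Working through the distinct placements yields 3 geometric isomers: Cl mer, NCS cis; Cl mer, NCS trans; Cl fac, NCS cis.
Each arrangement has an internal mirror plane or centre of symmetry, so none is chiral.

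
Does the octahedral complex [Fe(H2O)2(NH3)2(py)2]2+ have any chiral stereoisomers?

yes

The six octahedral sites form three mutually perpendicular trans pairs.
There are 5 geometric isomers: H2O trans, NH3 trans, py trans; H2O trans, NH3 cis, py cis; H2O cis, NH3 cis, py trans; H2O cis, NH3 cis, py cis (chiral); H2O cis, NH3 trans, py cis.
One of these lacks any improper symmetry element and so occurs as an enantiomeric pair, giving 5 + 1 = 6 stereoisomers in total.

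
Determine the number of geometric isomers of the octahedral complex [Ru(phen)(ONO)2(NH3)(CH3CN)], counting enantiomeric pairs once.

4

An octahedron has six vertices in three trans pairs; every non-trans pair is cis.
Each phen is bidentate and must span two cis positions.
The distinct arrangements are (4 in all): ONO cis (3 arrangements, 2 chiral); ONO trans.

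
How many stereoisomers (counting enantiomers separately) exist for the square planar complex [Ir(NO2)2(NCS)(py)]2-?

2

In a square planar complex each vertex has one trans partner and two cis neighbours.
Systematic placement gives 2 geometric isomers: NO2 cis; NO2 trans.
Each arrangement has an internal mirror plane or centre of symmetry, so none is chiral.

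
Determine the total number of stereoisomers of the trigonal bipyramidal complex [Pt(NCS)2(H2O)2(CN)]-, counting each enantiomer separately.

6

A trigonal bipyramid has two axial and three equatorial sites, which are chemically inequivalent.
Placing the ligands in turn and identifying arrangements related by rotation or reflection leaves 5 distinct geometric isomers.
One of these lacks any improper symmetry element and so occurs as an enantiomeric pair, giving 5 + 1 = 6 stereoisomers in total.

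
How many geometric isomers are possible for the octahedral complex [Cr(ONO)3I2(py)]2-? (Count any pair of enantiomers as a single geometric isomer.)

3

Working through the distinct placements yields 3 geometric isomers: ONO mer, I trans; ONO fac, I cis; ONO mer, I cis.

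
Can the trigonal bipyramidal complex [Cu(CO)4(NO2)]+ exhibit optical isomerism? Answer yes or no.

no

A trigonal bipyramid has two axial and three equatorial sites, which are chemically inequivalent.
The distinct arrangements are (2 in all): NO2 equatorial; NO2 axial.
Each arrangement has an internal mirror plane or centre of symmetry, so none is chiral.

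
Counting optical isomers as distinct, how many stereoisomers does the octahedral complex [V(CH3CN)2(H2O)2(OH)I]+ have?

An octahedron has six vertices in three trans pairs; every non-trans pair is cis.
Working through the distinct placements yields 6 geometric isomers: CH3CN trans, H2O trans; CH3CN trans, H2O cis; CH3CN cis, H2O cis (3 arrangements, 2 chiral); CH3CN cis, H2O trans.
Of these, 2 lack any improper symmetry element and so occur as enantiomeric pairs, giving 6 + 2 = 8 stereoisomers in total.

8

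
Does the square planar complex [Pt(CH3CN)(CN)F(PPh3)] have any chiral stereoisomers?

There are 3 geometric isomers: (CH3CN/F trans, CN/PPh3 trans); (CH3CN/PPh3 trans, CN/F trans); (CH3CN/CN trans, F/PPh3 trans).
Each arrangement has an internal mirror plane or centre of symmetry, so none is chiral.

no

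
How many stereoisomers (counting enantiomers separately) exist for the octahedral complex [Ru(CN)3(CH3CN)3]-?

In an octahedral complex each vertex has one trans partner and four cis neighbours.
There are 2 geometric isomers: CN mer; CN fac.
Each arrangement has an internal mirror plane or centre of symmetry, so none is chiral.

2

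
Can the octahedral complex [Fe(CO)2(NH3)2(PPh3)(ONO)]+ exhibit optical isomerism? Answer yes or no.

yes

The six octahedral sites form three mutually perpendicular trans pairs.
Systematic placement gives 6 geometric isomers: CO trans, NH3 trans; CO trans, NH3 cis; CO cis, NH3 cis (3 arrangements, 2 chiral); CO cis, NH3 trans.
Of these, 2 lack any improper symmetry element and so occur as enantiomeric pairs, giving 6 + 2 = 8 stereoisomers in total.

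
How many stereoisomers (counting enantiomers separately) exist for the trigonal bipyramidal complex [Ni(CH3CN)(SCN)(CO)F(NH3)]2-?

In a trigonal bipyramid the two axial positions differ from the three equatorial ones.
Systematic enumeration (placing each ligand type in turn and discarding arrangements equivalent by rotation or reflection) gives 10 geometric isomers.
Of these, 10 lack any improper symmetry element and so occur as enantiomeric pairs, giving 10 + 10 = 20 stereoisomers in total.

20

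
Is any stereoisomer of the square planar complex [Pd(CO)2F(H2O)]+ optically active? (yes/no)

In a square planar complex each vertex has one trans partner and two cis neighbours.
Working through the distinct placements yields 2 geometric isomers: CO cis; CO trans.
Each arrangement has an internal mirror plane or centre of symmetry, so none is chiral.

no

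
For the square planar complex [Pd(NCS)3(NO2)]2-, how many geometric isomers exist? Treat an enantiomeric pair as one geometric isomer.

A square has two trans pairs of vertices; adjacent vertices are cis.
Only one geometric arrangement is possible.

1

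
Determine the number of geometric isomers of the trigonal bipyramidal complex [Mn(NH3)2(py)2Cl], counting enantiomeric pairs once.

In a trigonal bipyramid the two axial positions differ from the three equatorial ones.
Placing the ligands in turn and identifying arrangements related by rotation or reflection leaves 5 distinct geometric isomers.

5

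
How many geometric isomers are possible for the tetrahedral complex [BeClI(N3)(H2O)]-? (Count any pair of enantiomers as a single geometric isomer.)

Only one geometric arrangement is possible; it has no improper symmetry element, so it exists as a pair of enantiomers (2 stereoisomers).

1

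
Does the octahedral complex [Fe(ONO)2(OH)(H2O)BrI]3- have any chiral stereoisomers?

An octahedron has six vertices in three trans pairs; every non-trans pair is cis.
Placing the ligands in turn and identifying arrangements related by rotation or reflection leaves 9 distinct geometric isomers.
Of these, 6 lack any improper symmetry element and so occur as enantiomeric pairs, giving 9 + 6 = 15 stereoisomers in total.

yes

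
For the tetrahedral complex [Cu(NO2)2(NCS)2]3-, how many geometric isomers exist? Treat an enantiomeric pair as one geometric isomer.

In a tetrahedral complex all four positions are equivalent and every pair of ligands is adjacent — there is no cis/trans distinction.
Only one geometric arrangement is possible.

1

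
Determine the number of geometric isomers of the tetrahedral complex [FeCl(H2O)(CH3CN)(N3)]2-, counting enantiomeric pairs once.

1

All four vertices of a tetrahedron are equivalent and mutually adjacent, so cis/trans isomerism cannot arise.
Only one geometric arrangement is possible; it has no improper symmetry element, so it exists as a pair of enantiomers (2 stereoisomers).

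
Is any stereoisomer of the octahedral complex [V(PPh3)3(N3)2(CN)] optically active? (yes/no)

An octahedron has six vertices in three trans pairs; every non-trans pair is cis.
Working through the distinct placements yields 3 geometric isomers: PPh3 mer, N3 cis; PPh3 mer, N3 trans; PPh3 fac, N3 cis.
Each arrangement has an internal mirror plane or centre of symmetry, so none is chiral.

no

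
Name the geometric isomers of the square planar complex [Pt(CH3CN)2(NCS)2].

cis and trans

A square has two trans pairs of vertices; adjacent vertices are cis.
The distinct arrangements are (2 in all): CH3CN cis; CH3CN trans.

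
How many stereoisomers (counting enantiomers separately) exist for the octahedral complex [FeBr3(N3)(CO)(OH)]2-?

5

In an octahedral complex each vertex has one trans partner and four cis neighbours.
The distinct arrangements are (4 in all): Br mer (3 arrangements); Br fac (chiral).
One of these lacks any improper symmetry element and so occurs as an enantiomeric pair, giving 4 + 1 = 5 stereoisomers in total.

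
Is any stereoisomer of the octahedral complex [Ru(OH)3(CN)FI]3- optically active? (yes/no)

In an octahedral complex each vertex has one trans partner and four cis neighbours.
The distinct arrangements are (4 in all): OH mer (3 arrangements); OH fac (chiral).
One of these lacks any improper symmetry element and so occurs as an enantiomeric pair, giving 4 + 1 = 5 stereoisomers in total.

yes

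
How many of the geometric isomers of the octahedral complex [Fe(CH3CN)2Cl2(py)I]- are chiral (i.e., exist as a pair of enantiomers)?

2

Working through the distinct placements yields 6 geometric isomers: CH3CN trans, Cl trans; CH3CN trans, Cl cis; CH3CN cis, Cl cis (3 arrangements, 2 chiral); CH3CN cis, Cl trans.
Of these, 2 lack any improper symmetry element and so occur as enantiomeric pairs, giving 6 + 2 = 8 stereoisomers in total.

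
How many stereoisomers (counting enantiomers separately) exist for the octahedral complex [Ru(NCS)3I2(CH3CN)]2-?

In an octahedral complex each vertex has one trans partner and four cis neighbours.
Working through the distinct placements yields 3 geometric isomers: NCS mer, I cis; NCS mer, I trans; NCS fac, I cis.
Each arrangement has an internal mirror plane or centre of symmetry, so none is chiral.

3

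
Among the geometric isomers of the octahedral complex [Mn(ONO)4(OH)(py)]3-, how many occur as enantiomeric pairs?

0

An octahedron has six vertices in three trans pairs; every non-trans pair is cis.
Systematic placement gives 2 geometric isomers: OH and py mutually cis; OH and py mutually trans.
Each arrangement has an internal mirror plane or centre of symmetry, so none is chiral.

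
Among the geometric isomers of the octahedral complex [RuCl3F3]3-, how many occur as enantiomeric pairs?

The six octahedral sites form three mutually perpendicular trans pairs.
The distinct arrangements are (2 in all): Cl mer; Cl fac.
Each arrangement has an internal mirror plane or centre of symmetry, so none is chiral.

0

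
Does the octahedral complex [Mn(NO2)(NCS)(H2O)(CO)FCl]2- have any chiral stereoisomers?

yes

In an octahedral complex each vertex has one trans partner and four cis neighbours.
Placing the ligands in turn and identifying arrangements related by rotation or reflection leaves 15 distinct geometric isomers.
Of these, 15 lack any improper symmetry element and so occur as enantiomeric pairs, giving 15 + 15 = 30 stereoisomers in total.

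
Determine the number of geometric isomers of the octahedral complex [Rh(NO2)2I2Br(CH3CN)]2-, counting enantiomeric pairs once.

The six octahedral sites form three mutually perpendicular trans pairs.
There are 6 geometric isomers: NO2 trans, I trans; NO2 cis, I cis (3 arrangements, 2 chiral); NO2 trans, I cis; NO2 cis, I trans.

6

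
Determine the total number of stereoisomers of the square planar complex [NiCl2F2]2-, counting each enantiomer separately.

A square has two trans pairs of vertices; adjacent vertices are cis.
Working through the distinct placements yields 2 geometric isomers: Cl cis; Cl trans.
Each arrangement has an internal mirror plane or centre of symmetry, so none is chiral.

2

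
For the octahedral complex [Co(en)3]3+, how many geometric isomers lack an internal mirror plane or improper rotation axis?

1

The six octahedral sites form three mutually perpendicular trans pairs.
Each en is bidentate and must span two cis positions.
Only one geometric arrangement is possible; it has no improper symmetry element, so it exists as a pair of enantiomers (2 stereoisomers).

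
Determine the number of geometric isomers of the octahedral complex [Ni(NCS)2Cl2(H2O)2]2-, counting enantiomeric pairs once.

5

An octahedron has six vertices in three trans pairs; every non-trans pair is cis.
Working through the distinct placements yields 5 geometric isomers: NCS trans, Cl trans, H2O trans; NCS cis, Cl trans, H2O cis; NCS trans, Cl cis, H2O cis; NCS cis, Cl cis, H2O cis (chiral); NCS cis, Cl cis, H2O trans.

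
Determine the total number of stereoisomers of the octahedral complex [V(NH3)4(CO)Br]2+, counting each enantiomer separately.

2

Working through the distinct placements yields 2 geometric isomers: CO and Br mutually trans; CO and Br mutually cis.
Each arrangement has an internal mirror plane or centre of symmetry, so none is chiral.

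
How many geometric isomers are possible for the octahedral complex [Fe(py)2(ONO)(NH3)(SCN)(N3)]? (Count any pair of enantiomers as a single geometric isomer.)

In an octahedral complex each vertex has one trans partner and four cis neighbours.
Exhaustive case analysis gives 9 geometric isomers.

9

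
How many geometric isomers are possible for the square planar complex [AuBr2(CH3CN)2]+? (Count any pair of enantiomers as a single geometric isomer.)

2

Working through the distinct placements yields 2 geometric isomers: Br cis; Br trans.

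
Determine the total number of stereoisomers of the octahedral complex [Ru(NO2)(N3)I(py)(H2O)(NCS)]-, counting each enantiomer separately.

30

In an octahedral complex each vertex has one trans partner and four cis neighbours.
Exhaustive case analysis gives 15 geometric isomers.
Of these, 15 lack any improper symmetry element and so occur as enantiomeric pairs, giving 15 + 15 = 30 stereoisomers in total.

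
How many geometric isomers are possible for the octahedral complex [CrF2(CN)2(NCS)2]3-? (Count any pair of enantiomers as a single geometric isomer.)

5

In an octahedral complex each vertex has one trans partner and four cis neighbours.
Working through the distinct placements yields 5 geometric isomers: F trans, CN trans, NCS trans; F cis, CN trans, NCS cis; F cis, CN cis, NCS trans; F cis, CN cis, NCS cis (chiral); F trans, CN cis, NCS cis.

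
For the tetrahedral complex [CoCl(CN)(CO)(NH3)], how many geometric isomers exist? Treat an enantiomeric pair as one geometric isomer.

1

In a tetrahedral complex all four positions are equivalent and every pair of ligands is adjacent — there is no cis/trans distinction.
Only one geometric arrangement is possible; it has no improper symmetry element, so it exists as a pair of enantiomers (2 stereoisomers).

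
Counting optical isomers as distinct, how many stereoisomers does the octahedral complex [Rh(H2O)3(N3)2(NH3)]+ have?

3

An octahedron has six vertices in three trans pairs; every non-trans pair is cis.
Systematic placement gives 3 geometric isomers: H2O mer, N3 cis; H2O mer, N3 trans; H2O fac, N3 cis.
Each arrangement has an internal mirror plane or centre of symmetry, so none is chiral.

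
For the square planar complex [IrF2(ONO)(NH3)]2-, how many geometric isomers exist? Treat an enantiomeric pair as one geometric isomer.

2

Systematic placement gives 2 geometric isomers: F cis; F trans.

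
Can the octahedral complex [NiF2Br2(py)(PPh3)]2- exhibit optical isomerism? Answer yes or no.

yes

The six octahedral sites form three mutually perpendicular trans pairs.
Working through the distinct placements yields 6 geometric isomers: F trans, Br trans; F cis, Br trans; F cis, Br cis (3 arrangements, 2 chiral); F trans, Br cis.
Of these, 2 lack any improper symmetry element and so occur as enantiomeric pairs, giving 6 + 2 = 8 stereoisomers in total.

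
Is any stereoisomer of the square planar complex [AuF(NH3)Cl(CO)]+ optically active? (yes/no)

no

In a square planar complex each vertex has one trans partner and two cis neighbours.
There are 3 geometric isomers: (CO/F trans, Cl/NH3 trans); (CO/NH3 trans, Cl/F trans); (CO/Cl trans, F/NH3 trans).
Each arrangement has an internal mirror plane or centre of symmetry, so none is chiral.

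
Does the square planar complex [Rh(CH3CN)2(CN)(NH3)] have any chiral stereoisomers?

no

In a square planar complex each vertex has one trans partner and two cis neighbours.
There are 2 geometric isomers: CH3CN cis; CH3CN trans.
Each arrangement has an internal mirror plane or centre of symmetry, so none is chiral.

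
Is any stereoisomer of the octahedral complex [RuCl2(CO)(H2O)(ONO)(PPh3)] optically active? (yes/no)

yes

In an octahedral complex each vertex has one trans partner and four cis neighbours.
Systematic enumeration (placing each ligand type in turn and discarding arrangements equivalent by rotation or reflection) gives 9 geometric isomers.
Of these, 6 lack any improper symmetry element and so occur as enantiomeric pairs, giving 9 + 6 = 15 stereoisomers in total.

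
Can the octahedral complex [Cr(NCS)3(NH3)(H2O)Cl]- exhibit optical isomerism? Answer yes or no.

yes

In an octahedral complex each vertex has one trans partner and four cis neighbours.
Systematic placement gives 4 geometric isomers: NCS mer (3 arrangements); NCS fac (chiral).
One of these lacks any improper symmetry element and so occurs as an enantiomeric pair, giving 4 + 1 = 5 stereoisomers in total.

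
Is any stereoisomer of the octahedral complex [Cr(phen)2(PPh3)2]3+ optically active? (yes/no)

yes

In an octahedral complex each vertex has one trans partner and four cis neighbours.
Each phen is bidentate and must span two cis positions.
There are 2 geometric isomers: PPh3 trans; PPh3 cis (chiral).
One of these lacks any improper symmetry element and so occurs as an enantiomeric pair, giving 2 + 1 = 3 stereoisomers in total.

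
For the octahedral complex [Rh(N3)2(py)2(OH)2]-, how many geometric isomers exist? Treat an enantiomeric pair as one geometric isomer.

5

There are 5 geometric isomers: N3 trans, py trans, OH trans; N3 trans, py cis, OH cis; N3 cis, py trans, OH cis; N3 cis, py cis, OH cis (chiral); N3 cis, py cis, OH trans.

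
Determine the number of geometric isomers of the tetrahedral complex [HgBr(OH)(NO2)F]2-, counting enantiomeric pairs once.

1

All four vertices of a tetrahedron are equivalent and mutually adjacent, so cis/trans isomerism cannot arise.
Only one geometric arrangement is possible; it has no improper symmetry element, so it exists as a pair of enantiomers (2 stereoisomers).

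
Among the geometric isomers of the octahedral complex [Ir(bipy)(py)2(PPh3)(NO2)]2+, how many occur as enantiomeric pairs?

In an octahedral complex each vertex has one trans partner and four cis neighbours.
Each bipy is bidentate and must span two cis positions.
There are 4 geometric isomers: py cis (3 arrangements, 2 chiral); py trans.
Of these, 2 lack any improper symmetry element and so occur as enantiomeric pairs, giving 4 + 2 = 6 stereoisomers in total.

2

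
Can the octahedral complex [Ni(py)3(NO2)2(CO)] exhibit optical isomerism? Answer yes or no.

An octahedron has six vertices in three trans pairs; every non-trans pair is cis.
Working through the distinct placements yields 3 geometric isomers: py mer, NO2 cis; py mer, NO2 trans; py fac, NO2 cis.
Each arrangement has an internal mirror plane or centre of symmetry, so none is chiral.

no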